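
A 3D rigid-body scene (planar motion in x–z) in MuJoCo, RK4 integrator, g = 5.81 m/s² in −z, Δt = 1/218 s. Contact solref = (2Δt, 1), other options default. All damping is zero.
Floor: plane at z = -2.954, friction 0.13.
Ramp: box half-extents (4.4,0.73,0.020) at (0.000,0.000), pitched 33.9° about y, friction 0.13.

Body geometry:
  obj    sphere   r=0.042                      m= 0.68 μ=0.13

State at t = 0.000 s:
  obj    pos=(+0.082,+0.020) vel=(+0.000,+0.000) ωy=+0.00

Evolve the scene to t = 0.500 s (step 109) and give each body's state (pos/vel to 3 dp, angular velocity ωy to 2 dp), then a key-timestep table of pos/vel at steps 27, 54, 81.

State at t = 0.500 s:
  obj    pos=(+0.353,-0.163) vel=(+1.081,-0.736) ωy=+18.59

Key-timestep trajectory:
   step    t(s)  obj.x    obj.z    obj.vx   obj.vz 
     27  0.1239   +0.098  +0.009  +0.269  -0.179
     54  0.2477   +0.148  -0.025  +0.542  -0.352
     81  0.3716   +0.232  -0.081  +0.807  -0.540


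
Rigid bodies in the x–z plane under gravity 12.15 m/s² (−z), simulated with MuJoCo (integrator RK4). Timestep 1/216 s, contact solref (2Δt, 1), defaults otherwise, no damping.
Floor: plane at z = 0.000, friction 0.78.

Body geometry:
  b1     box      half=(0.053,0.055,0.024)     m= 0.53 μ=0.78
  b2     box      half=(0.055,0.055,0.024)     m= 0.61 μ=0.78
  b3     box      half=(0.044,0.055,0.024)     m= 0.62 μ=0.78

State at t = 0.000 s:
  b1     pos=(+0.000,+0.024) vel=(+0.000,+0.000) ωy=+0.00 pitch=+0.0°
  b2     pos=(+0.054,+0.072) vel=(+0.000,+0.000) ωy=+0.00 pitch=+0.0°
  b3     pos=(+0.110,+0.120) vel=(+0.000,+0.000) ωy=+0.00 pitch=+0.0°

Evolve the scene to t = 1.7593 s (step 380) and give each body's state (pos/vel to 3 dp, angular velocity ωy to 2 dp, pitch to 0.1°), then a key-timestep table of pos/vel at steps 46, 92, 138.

State at t = 1.7593 s:
  b1     pos=(+0.000,+0.024) vel=(+0.000,+0.000) ωy=+0.00 pitch=+0.0°
  b2     pos=(+0.106,+0.055) vel=(+0.000,+0.000) ωy=+0.00 pitch=+90.0°
  b3     pos=(+0.187,+0.044) vel=(+0.000,+0.000) ωy=+0.00 pitch=+90.0°

Key-timestep trajectory:
   step    t(s)  b1.x    b1.z    b1.vx   b1.vz   b2.x    b2.z    b2.vx   b2.vz   b3.x    b3.z    b3.vx   b3.vz 
     46  0.2130   +0.000  +0.024  +0.000  +0.000   +0.088  +0.060  +0.287  -0.019   +0.158  +0.050  +0.074  +0.018
     92  0.4259   +0.000  +0.024  +0.000  +0.000   +0.112  +0.057  -0.121  -0.040   +0.195  +0.047  +0.028  +0.010
    138  0.6389   +0.000  +0.024  +0.000  +0.000   +0.108  +0.056  -0.084  -0.033   +0.188  +0.044  -0.078  -0.038


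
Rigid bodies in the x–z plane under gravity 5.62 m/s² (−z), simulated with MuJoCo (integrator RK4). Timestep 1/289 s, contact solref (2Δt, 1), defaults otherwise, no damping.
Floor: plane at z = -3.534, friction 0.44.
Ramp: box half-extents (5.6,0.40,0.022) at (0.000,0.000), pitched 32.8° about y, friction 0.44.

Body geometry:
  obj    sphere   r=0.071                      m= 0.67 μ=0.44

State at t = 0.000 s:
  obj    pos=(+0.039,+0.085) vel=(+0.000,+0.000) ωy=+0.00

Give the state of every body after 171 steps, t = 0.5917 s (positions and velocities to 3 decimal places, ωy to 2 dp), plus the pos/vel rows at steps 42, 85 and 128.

State at t = 0.5917 s:
  obj    pos=(+0.359,-0.121) vel=(+1.082,-0.697) ωy=+18.12

Key-timestep trajectory:
   step    t(s)  obj.x    obj.z    obj.vx   obj.vz 
     42  0.1453   +0.059  +0.073  +0.266  -0.171
     85  0.2941   +0.118  +0.034  +0.538  -0.347
    128  0.4429   +0.219  -0.030  +0.810  -0.522


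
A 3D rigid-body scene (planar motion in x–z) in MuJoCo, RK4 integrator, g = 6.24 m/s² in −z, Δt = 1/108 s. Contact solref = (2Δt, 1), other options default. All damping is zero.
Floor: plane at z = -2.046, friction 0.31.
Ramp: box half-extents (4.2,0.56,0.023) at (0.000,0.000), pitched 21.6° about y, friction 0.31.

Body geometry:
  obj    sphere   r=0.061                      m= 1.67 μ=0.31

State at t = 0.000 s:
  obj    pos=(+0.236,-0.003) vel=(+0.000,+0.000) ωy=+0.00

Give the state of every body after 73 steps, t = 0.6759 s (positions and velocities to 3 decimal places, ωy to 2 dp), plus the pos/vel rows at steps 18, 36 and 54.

State at t = 0.6759 s:
  obj    pos=(+0.585,-0.141) vel=(+1.031,-0.408) ωy=+18.17

Key-timestep trajectory:
   step    t(s)  obj.x    obj.z    obj.vx   obj.vz 
     18  0.1667   +0.257  -0.012  +0.254  -0.101
     36  0.3333   +0.321  -0.037  +0.509  -0.201
     54  0.5000   +0.427  -0.079  +0.763  -0.302


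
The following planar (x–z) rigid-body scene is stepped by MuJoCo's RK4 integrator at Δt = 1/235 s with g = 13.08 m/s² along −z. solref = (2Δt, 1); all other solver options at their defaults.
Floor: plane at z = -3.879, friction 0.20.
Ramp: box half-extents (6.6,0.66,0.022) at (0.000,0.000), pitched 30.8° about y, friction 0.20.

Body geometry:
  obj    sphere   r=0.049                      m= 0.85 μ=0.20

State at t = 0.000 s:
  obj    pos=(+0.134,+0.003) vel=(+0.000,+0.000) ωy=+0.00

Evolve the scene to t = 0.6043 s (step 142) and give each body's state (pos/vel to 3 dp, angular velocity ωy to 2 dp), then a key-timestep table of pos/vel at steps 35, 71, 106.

State at t = 0.6043 s:
  obj    pos=(+0.884,-0.445) vel=(+2.483,-1.480) ωy=+58.97

Key-timestep trajectory:
   step    t(s)  obj.x    obj.z    obj.vx   obj.vz 
     35  0.1489   +0.180  -0.024  +0.612  -0.365
     71  0.3021   +0.322  -0.109  +1.242  -0.740
    106  0.4511   +0.552  -0.246  +1.854  -1.105


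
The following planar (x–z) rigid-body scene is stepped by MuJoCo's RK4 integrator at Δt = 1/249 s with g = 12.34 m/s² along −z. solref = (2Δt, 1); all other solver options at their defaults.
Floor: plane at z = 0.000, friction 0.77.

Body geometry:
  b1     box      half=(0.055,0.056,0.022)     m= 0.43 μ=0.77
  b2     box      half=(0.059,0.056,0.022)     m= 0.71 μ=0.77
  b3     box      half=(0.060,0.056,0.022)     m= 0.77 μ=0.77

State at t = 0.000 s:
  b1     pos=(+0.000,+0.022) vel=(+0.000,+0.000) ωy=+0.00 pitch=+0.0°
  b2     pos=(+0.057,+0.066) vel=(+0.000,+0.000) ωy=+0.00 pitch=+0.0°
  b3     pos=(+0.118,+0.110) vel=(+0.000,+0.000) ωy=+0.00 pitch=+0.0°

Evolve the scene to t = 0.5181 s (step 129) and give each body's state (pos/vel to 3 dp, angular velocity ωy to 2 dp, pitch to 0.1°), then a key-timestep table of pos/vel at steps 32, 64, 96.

State at t = 0.5181 s:
  b1     pos=(-0.001,+0.022) vel=(-0.001,+0.000) ωy=+0.00 pitch=+0.0°
  b2     pos=(+0.072,+0.058) vel=(-0.001,-0.001) ωy=-0.03 pitch=+46.0°
  b3     pos=(+0.148,+0.054) vel=(+0.000,+0.000) ωy=-0.01 pitch=+37.9°

Key-timestep trajectory:
   step    t(s)  b1.x    b1.z    b1.vx   b1.vz   b2.x    b2.z    b2.vx   b2.vz   b3.x    b3.z    b3.vx   b3.vz 
     32  0.1285   +0.000  +0.022  +0.000  +0.000   +0.070  +0.060  +0.188  -0.164   +0.147  +0.058  +0.320  -0.990
     64  0.2570   +0.000  +0.022  -0.001  +0.000   +0.072  +0.058  -0.001  +0.000   +0.148  +0.054  +0.000  +0.000
     96  0.3855   +0.000  +0.022  -0.001  +0.000   +0.072  +0.058  -0.001  -0.001   +0.148  +0.054  +0.000  +0.000


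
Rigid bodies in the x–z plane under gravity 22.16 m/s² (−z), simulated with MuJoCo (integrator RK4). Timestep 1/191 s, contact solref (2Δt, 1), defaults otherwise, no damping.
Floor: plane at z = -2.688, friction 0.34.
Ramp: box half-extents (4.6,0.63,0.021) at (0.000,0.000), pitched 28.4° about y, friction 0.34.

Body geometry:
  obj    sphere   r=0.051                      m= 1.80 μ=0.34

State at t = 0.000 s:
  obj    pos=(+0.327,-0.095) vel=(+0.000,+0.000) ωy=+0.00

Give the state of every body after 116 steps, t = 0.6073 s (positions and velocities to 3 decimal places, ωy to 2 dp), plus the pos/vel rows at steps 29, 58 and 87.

State at t = 0.6073 s:
  obj    pos=(+1.549,-0.755) vel=(+4.022,-2.175) ωy=+89.63

Key-timestep trajectory:
   step    t(s)  obj.x    obj.z    obj.vx   obj.vz 
     29  0.1518   +0.403  -0.136  +1.006  -0.544
     58  0.3037   +0.632  -0.260  +2.011  -1.087
     87  0.4555   +1.014  -0.467  +3.017  -1.631


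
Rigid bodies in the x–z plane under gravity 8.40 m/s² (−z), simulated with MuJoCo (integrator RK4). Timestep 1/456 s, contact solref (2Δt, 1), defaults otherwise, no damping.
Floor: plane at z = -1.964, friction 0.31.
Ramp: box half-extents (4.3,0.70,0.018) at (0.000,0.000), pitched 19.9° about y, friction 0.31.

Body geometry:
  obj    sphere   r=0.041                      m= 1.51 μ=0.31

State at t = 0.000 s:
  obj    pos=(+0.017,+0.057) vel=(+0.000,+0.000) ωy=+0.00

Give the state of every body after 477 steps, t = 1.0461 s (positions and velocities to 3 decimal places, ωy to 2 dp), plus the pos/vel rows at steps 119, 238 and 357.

State at t = 1.0461 s:
  obj    pos=(+1.068,-0.324) vel=(+2.009,-0.727) ωy=+52.10

Key-timestep trajectory:
   step    t(s)  obj.x    obj.z    obj.vx   obj.vz 
    119  0.2610   +0.082  +0.033  +0.501  -0.181
    238  0.5219   +0.279  -0.038  +1.002  -0.363
    357  0.7829   +0.605  -0.156  +1.503  -0.544


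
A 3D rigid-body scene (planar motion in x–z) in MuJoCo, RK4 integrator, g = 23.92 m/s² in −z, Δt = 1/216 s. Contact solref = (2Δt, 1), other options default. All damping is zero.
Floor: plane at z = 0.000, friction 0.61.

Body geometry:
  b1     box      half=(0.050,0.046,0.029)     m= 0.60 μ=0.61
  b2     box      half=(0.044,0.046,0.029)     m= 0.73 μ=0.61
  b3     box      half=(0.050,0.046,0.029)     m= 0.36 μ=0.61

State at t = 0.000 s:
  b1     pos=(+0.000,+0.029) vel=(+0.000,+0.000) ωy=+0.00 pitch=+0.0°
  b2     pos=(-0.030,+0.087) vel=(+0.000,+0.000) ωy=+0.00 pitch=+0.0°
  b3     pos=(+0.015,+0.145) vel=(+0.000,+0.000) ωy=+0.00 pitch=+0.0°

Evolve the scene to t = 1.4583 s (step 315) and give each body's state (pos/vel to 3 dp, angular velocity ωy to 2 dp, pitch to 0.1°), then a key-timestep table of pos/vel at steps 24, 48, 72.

State at t = 1.4583 s:
  b1     pos=(+0.000,+0.029) vel=(+0.000,+0.000) ωy=+0.00 pitch=+0.0°
  b2     pos=(-0.030,+0.087) vel=(+0.000,+0.000) ωy=+0.00 pitch=+0.0°
  b3     pos=(+0.132,+0.029) vel=(+0.000,+0.000) ωy=+0.00 pitch=+180.0°

Key-timestep trajectory:
   step    t(s)  b1.x    b1.z    b1.vx   b1.vz   b2.x    b2.z    b2.vx   b2.vz   b3.x    b3.z    b3.vx   b3.vz 
     24  0.1111   +0.000  +0.029  +0.000  +0.000   -0.030  +0.087  +0.000  +0.000   +0.018  +0.145  +0.076  -0.011
     48  0.2222   +0.000  +0.029  +0.000  +0.000   -0.030  +0.087  +0.000  +0.000   +0.041  +0.127  +0.341  -0.689
     72  0.3333   +0.000  +0.029  +0.000  +0.000   -0.030  +0.087  +0.000  +0.000   +0.118  +0.046  +0.771  -1.689


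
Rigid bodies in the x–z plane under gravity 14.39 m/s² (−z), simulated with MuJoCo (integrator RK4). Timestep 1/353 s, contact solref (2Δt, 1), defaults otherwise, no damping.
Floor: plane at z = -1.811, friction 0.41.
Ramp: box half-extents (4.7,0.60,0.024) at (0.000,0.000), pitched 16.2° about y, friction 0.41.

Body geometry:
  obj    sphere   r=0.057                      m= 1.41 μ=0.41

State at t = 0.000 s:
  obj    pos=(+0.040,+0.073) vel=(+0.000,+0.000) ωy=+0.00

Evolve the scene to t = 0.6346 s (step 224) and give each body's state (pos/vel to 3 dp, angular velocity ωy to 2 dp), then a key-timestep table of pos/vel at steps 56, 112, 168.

State at t = 0.6346 s:
  obj    pos=(+0.594,-0.088) vel=(+1.747,-0.508) ωy=+31.92

Key-timestep trajectory:
   step    t(s)  obj.x    obj.z    obj.vx   obj.vz 
     56  0.1586   +0.075  +0.063  +0.437  -0.127
    112  0.3173   +0.179  +0.032  +0.874  -0.254
    168  0.4759   +0.352  -0.018  +1.311  -0.381


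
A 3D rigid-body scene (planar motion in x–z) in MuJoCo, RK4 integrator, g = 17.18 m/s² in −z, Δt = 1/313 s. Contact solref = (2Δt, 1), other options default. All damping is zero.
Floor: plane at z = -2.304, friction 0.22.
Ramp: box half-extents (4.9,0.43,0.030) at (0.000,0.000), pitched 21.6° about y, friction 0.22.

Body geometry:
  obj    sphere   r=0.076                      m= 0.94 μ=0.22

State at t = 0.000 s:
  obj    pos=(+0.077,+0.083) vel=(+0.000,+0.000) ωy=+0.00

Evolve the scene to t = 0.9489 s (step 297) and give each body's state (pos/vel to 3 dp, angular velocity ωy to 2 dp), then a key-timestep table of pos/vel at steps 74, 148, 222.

State at t = 0.9489 s:
  obj    pos=(+1.968,-0.665) vel=(+3.986,-1.578) ωy=+56.39

Key-timestep trajectory:
   step    t(s)  obj.x    obj.z    obj.vx   obj.vz 
     74  0.2364   +0.195  +0.037  +0.993  -0.393
    148  0.4728   +0.547  -0.102  +1.986  -0.786
    222  0.7093   +1.134  -0.335  +2.979  -1.180


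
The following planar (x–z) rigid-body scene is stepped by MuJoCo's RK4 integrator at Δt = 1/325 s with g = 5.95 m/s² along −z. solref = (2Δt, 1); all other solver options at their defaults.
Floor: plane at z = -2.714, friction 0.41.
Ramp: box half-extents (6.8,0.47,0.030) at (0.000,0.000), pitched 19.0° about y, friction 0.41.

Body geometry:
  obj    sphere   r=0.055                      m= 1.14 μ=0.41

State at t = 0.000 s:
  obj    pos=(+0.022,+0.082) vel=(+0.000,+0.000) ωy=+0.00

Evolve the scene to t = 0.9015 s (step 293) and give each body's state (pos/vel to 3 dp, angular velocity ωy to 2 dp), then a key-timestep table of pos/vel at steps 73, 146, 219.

State at t = 0.9015 s:
  obj    pos=(+0.554,-0.101) vel=(+1.179,-0.406) ωy=+22.68

Key-timestep trajectory:
   step    t(s)  obj.x    obj.z    obj.vx   obj.vz 
     73  0.2246   +0.055  +0.071  +0.294  -0.101
    146  0.4492   +0.154  +0.037  +0.588  -0.202
    219  0.6738   +0.319  -0.020  +0.882  -0.304


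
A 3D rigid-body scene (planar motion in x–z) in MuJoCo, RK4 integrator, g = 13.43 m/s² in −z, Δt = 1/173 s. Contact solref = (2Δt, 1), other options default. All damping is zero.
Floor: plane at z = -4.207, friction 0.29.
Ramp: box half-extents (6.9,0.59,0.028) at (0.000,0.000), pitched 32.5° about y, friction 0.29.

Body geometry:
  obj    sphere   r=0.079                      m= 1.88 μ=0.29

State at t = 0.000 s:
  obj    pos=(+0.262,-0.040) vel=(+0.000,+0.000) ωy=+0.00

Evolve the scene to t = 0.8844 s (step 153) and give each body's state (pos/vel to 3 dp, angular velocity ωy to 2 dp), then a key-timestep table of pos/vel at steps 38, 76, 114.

State at t = 0.8844 s:
  obj    pos=(+1.962,-1.123) vel=(+3.845,-2.449) ωy=+57.68

Key-timestep trajectory:
   step    t(s)  obj.x    obj.z    obj.vx   obj.vz 
     38  0.2197   +0.367  -0.107  +0.955  -0.609
     76  0.4393   +0.682  -0.307  +1.910  -1.217
    114  0.6590   +1.206  -0.641  +2.865  -1.825


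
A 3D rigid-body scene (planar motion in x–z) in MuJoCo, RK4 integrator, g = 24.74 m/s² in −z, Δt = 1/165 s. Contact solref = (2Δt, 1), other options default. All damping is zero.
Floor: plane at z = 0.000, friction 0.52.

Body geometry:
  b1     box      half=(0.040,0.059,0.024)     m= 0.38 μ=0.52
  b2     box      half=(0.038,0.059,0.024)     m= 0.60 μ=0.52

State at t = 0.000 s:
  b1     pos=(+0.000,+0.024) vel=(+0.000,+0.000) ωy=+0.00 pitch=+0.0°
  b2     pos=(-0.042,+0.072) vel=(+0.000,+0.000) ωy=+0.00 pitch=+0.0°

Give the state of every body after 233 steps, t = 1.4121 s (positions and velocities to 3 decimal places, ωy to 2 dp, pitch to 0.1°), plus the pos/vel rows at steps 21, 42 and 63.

State at t = 1.4121 s:
  b1     pos=(+0.000,+0.024) vel=(+0.000,+0.000) ωy=+0.00 pitch=+0.0°
  b2     pos=(-0.076,+0.038) vel=(+0.000,+0.000) ωy=+0.00 pitch=-90.0°

Key-timestep trajectory:
   step    t(s)  b1.x    b1.z    b1.vx   b1.vz   b2.x    b2.z    b2.vx   b2.vz 
     21  0.1273   +0.000  +0.024  +0.001  +0.000   -0.055  +0.067  -0.269  -0.245
     42  0.2545   +0.000  +0.024  +0.000  +0.000   -0.088  +0.043  +0.020  -0.001
     63  0.3818   +0.000  +0.024  +0.000  +0.000   -0.077  +0.038  -0.223  -0.105


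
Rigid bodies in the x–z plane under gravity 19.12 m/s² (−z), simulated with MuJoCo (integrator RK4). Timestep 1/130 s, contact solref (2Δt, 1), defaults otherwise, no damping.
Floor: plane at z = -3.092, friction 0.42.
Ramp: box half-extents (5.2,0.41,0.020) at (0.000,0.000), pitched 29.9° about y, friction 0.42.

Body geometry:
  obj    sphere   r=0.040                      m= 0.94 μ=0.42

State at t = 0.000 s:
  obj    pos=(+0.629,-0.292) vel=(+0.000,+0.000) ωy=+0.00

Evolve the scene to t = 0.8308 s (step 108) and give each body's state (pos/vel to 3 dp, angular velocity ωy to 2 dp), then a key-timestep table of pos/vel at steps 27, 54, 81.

State at t = 0.8308 s:
  obj    pos=(+2.665,-1.463) vel=(+4.902,-2.819) ωy=+141.37

Key-timestep trajectory:
   step    t(s)  obj.x    obj.z    obj.vx   obj.vz 
     27  0.2077   +0.756  -0.366  +1.226  -0.705
     54  0.4154   +1.138  -0.585  +2.451  -1.409
     81  0.6231   +1.774  -0.951  +3.676  -2.114


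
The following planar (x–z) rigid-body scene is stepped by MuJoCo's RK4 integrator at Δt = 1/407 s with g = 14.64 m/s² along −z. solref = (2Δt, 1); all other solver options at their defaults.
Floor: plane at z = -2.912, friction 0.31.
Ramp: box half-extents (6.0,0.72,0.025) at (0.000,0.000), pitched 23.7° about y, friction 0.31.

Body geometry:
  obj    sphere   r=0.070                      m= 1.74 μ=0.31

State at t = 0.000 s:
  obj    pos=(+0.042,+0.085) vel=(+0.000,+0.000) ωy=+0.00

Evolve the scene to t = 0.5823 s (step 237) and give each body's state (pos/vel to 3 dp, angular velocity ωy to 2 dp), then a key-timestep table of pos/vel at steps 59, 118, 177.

State at t = 0.5823 s:
  obj    pos=(+0.695,-0.201) vel=(+2.241,-0.984) ωy=+34.96

Key-timestep trajectory:
   step    t(s)  obj.x    obj.z    obj.vx   obj.vz 
     59  0.1450   +0.083  +0.068  +0.558  -0.245
    118  0.2899   +0.204  +0.014  +1.116  -0.490
    177  0.4349   +0.406  -0.075  +1.674  -0.735


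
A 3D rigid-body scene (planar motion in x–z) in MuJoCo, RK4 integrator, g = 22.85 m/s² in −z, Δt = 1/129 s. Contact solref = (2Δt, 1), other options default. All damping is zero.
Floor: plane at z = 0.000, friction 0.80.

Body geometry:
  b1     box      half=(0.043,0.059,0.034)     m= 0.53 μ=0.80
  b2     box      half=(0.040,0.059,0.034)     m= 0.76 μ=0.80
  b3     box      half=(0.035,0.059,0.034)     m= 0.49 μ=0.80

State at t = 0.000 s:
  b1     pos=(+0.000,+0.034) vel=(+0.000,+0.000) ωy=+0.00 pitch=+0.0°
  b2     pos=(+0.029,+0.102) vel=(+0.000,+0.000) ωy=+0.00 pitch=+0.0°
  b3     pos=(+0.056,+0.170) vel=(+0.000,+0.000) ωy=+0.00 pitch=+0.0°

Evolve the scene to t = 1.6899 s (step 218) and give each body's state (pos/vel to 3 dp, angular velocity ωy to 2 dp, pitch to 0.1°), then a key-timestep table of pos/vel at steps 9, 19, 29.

State at t = 1.6899 s:
  b1     pos=(+0.000,+0.034) vel=(+0.000,+0.000) ωy=+0.00 pitch=+0.2°
  b2     pos=(+0.030,+0.101) vel=(+0.000,+0.000) ωy=+0.00 pitch=+0.7°
  b3     pos=(+0.058,+0.169) vel=(+0.001,+0.000) ωy=+0.00 pitch=+0.8°

Key-timestep trajectory:
   step    t(s)  b1.x    b1.z    b1.vx   b1.vz   b2.x    b2.z    b2.vx   b2.vz   b3.x    b3.z    b3.vx   b3.vz 
      9  0.0698   +0.000  +0.034  +0.001  +0.003   +0.030  +0.101  +0.003  +0.003   +0.057  +0.169  +0.006  +0.007
     19  0.1473   +0.000  +0.034  +0.000  +0.000   +0.030  +0.101  +0.000  +0.000   +0.057  +0.169  +0.001  +0.000
     29  0.2248   +0.000  +0.034  +0.000  +0.000   +0.030  +0.101  +0.000  -0.001   +0.057  +0.169  +0.000  -0.001


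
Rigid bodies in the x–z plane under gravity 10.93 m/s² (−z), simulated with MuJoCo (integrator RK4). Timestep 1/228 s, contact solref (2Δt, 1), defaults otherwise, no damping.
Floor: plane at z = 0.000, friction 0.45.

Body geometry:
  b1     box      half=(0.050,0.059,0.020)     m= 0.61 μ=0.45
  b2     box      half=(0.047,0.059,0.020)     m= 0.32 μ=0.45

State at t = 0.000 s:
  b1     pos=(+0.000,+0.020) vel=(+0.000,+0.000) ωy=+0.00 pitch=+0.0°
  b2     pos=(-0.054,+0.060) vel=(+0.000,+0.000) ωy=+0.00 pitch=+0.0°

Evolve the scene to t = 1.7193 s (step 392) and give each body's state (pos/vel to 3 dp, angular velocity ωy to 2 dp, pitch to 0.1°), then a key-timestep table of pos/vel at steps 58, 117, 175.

State at t = 1.7193 s:
  b1     pos=(+0.000,+0.020) vel=(+0.000,+0.000) ωy=+0.00 pitch=+0.0°
  b2     pos=(-0.103,+0.047) vel=(+0.000,+0.000) ωy=+0.00 pitch=-90.0°

Key-timestep trajectory:
   step    t(s)  b1.x    b1.z    b1.vx   b1.vz   b2.x    b2.z    b2.vx   b2.vz 
     58  0.2544   +0.000  +0.020  +0.000  +0.000   -0.079  +0.051  -0.112  -0.013
    117  0.5132   +0.000  +0.020  +0.000  +0.000   -0.112  +0.050  -0.014  +0.003
    175  0.7675   +0.000  +0.020  +0.000  +0.000   -0.105  +0.048  -0.058  +0.035


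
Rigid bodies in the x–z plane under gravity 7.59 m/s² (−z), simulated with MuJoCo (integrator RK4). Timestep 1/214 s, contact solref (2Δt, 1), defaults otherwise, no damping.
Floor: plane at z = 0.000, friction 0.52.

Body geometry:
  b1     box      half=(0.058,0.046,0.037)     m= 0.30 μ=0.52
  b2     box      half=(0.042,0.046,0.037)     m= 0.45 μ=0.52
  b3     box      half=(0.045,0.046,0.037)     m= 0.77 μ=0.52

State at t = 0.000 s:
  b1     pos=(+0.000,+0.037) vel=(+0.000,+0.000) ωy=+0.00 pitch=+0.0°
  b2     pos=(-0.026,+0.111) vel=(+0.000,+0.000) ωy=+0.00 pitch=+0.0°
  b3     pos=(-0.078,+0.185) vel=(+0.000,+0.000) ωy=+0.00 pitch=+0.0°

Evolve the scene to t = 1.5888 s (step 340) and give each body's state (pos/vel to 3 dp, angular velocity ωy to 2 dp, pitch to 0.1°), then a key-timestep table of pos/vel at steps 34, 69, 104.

State at t = 1.5888 s:
  b1     pos=(+0.000,+0.037) vel=(+0.000,+0.000) ωy=+0.00 pitch=+0.0°
  b2     pos=(-0.026,+0.111) vel=(+0.000,+0.000) ωy=+0.00 pitch=+0.0°
  b3     pos=(-0.108,+0.045) vel=(+0.000,+0.000) ωy=+0.00 pitch=-90.0°

Key-timestep trajectory:
   step    t(s)  b1.x    b1.z    b1.vx   b1.vz   b2.x    b2.z    b2.vx   b2.vz   b3.x    b3.z    b3.vx   b3.vz 
     34  0.1589   +0.000  +0.037  +0.000  +0.000   -0.026  +0.111  +0.001  +0.000   -0.093  +0.177  -0.200  -0.181
     69  0.3224   +0.000  +0.037  +0.000  +0.000   -0.026  +0.111  +0.000  +0.000   -0.130  +0.063  -0.226  -1.302
    104  0.4860   +0.000  +0.037  +0.000  +0.000   -0.026  +0.111  +0.000  +0.000   -0.116  +0.050  +0.230  -0.131


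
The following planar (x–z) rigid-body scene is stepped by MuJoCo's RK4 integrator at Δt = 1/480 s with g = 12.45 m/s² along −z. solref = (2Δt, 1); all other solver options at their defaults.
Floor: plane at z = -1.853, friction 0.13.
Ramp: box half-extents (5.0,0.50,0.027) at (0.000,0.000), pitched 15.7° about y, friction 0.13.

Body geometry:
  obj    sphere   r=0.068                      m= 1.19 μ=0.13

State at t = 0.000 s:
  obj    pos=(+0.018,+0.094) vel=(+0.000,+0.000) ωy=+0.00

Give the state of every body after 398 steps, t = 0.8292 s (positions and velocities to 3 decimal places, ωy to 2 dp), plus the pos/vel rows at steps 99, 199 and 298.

State at t = 0.8292 s:
  obj    pos=(+0.814,-0.130) vel=(+1.921,-0.540) ωy=+29.34

Key-timestep trajectory:
   step    t(s)  obj.x    obj.z    obj.vx   obj.vz 
     99  0.2062   +0.067  +0.080  +0.478  -0.134
    199  0.4146   +0.217  +0.038  +0.961  -0.270
    298  0.6208   +0.464  -0.032  +1.438  -0.404


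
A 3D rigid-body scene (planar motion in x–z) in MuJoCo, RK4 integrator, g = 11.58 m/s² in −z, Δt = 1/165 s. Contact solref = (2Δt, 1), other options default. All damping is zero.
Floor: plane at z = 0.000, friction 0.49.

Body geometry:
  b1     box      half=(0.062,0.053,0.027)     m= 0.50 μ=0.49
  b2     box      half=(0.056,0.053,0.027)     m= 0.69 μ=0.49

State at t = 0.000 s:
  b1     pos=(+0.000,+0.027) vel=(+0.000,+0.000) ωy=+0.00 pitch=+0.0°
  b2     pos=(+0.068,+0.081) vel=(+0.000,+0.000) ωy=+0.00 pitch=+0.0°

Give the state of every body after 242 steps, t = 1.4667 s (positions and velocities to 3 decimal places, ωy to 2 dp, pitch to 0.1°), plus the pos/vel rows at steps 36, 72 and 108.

State at t = 1.4667 s:
  b1     pos=(+0.000,+0.027) vel=(+0.000,+0.000) ωy=+0.00 pitch=+0.0°
  b2     pos=(+0.125,+0.056) vel=(+0.000,+0.000) ωy=+0.00 pitch=+90.0°

Key-timestep trajectory:
   step    t(s)  b1.x    b1.z    b1.vx   b1.vz   b2.x    b2.z    b2.vx   b2.vz 
     36  0.2182   +0.000  +0.027  +0.000  +0.000   +0.095  +0.061  +0.258  +0.073
     72  0.4364   +0.000  +0.027  +0.000  +0.000   +0.139  +0.061  +0.010  +0.002
    108  0.6545   +0.000  +0.027  +0.000  +0.000   +0.120  +0.058  +0.067  -0.024


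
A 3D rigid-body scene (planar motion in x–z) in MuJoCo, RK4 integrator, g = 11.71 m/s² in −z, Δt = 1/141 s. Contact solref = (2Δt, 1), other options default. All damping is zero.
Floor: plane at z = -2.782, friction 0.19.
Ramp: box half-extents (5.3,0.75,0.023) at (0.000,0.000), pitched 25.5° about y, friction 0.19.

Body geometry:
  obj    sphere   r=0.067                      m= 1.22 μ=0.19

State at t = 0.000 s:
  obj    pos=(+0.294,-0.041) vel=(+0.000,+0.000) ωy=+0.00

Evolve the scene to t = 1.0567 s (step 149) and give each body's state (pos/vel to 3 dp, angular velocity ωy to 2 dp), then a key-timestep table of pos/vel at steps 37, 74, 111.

State at t = 1.0567 s:
  obj    pos=(+2.109,-0.906) vel=(+3.435,-1.638) ωy=+56.77

Key-timestep trajectory:
   step    t(s)  obj.x    obj.z    obj.vx   obj.vz 
     37  0.2624   +0.406  -0.094  +0.853  -0.407
     74  0.5248   +0.742  -0.254  +1.706  -0.814
    111  0.7872   +1.302  -0.521  +2.559  -1.221


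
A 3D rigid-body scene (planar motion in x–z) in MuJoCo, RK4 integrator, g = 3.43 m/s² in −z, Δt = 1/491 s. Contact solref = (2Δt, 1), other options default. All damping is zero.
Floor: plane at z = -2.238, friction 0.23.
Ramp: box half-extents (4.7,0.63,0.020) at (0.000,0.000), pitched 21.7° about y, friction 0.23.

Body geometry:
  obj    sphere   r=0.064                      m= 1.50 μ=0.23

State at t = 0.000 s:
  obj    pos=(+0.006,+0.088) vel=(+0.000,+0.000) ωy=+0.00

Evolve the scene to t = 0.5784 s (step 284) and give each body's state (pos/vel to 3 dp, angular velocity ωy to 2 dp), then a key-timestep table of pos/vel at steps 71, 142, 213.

State at t = 0.5784 s:
  obj    pos=(+0.147,+0.032) vel=(+0.487,-0.194) ωy=+8.19

Key-timestep trajectory:
   step    t(s)  obj.x    obj.z    obj.vx   obj.vz 
     71  0.1446   +0.015  +0.085  +0.122  -0.048
    142  0.2892   +0.041  +0.074  +0.243  -0.097
    213  0.4338   +0.085  +0.056  +0.365  -0.145


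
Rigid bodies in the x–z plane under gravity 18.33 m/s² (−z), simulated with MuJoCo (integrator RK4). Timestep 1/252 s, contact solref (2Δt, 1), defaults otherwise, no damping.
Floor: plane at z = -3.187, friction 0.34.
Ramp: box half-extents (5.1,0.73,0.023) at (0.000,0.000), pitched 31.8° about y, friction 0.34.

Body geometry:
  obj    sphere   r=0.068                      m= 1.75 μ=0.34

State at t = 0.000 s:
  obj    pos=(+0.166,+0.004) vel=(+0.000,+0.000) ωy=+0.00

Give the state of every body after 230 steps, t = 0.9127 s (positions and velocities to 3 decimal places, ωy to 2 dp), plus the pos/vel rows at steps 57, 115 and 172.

State at t = 0.9127 s:
  obj    pos=(+2.609,-1.510) vel=(+5.352,-3.318) ωy=+92.59

Key-timestep trajectory:
   step    t(s)  obj.x    obj.z    obj.vx   obj.vz 
     57  0.2262   +0.316  -0.089  +1.327  -0.823
    115  0.4563   +0.777  -0.375  +2.676  -1.659
    172  0.6825   +1.532  -0.843  +4.002  -2.482


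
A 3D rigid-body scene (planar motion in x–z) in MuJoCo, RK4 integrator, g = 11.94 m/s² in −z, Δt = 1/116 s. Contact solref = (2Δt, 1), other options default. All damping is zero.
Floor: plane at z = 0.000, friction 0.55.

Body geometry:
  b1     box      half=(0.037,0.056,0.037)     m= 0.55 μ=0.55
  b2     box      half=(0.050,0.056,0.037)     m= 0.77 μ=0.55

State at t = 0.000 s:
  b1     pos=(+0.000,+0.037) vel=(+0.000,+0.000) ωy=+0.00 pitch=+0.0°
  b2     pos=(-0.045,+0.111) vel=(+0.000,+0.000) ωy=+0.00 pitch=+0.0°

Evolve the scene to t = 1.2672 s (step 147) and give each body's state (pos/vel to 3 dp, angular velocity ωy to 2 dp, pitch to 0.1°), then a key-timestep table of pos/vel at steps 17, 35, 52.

State at t = 1.2672 s:
  b1     pos=(+0.000,+0.037) vel=(+0.000,+0.000) ωy=+0.00 pitch=+0.0°
  b2     pos=(-0.094,+0.050) vel=(+0.000,+0.000) ωy=+0.00 pitch=-90.0°

Key-timestep trajectory:
   step    t(s)  b1.x    b1.z    b1.vx   b1.vz   b2.x    b2.z    b2.vx   b2.vz 
     17  0.1466   +0.000  +0.037  +0.001  +0.000   -0.062  +0.103  -0.253  -0.202
     35  0.3017   +0.000  +0.037  +0.000  +0.000   -0.105  +0.055  -0.084  +0.101
     52  0.4483   +0.000  +0.037  +0.000  +0.000   -0.091  +0.050  -0.006  +0.032


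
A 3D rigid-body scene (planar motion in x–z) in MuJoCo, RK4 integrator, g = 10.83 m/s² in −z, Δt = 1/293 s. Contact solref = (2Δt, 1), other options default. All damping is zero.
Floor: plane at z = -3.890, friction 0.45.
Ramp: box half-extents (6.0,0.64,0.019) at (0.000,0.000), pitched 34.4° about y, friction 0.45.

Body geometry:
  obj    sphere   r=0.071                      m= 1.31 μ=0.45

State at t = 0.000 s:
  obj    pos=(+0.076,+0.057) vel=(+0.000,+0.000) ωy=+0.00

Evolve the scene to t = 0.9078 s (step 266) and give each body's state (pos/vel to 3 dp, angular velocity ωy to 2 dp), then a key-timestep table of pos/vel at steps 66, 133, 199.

State at t = 0.9078 s:
  obj    pos=(+1.562,-0.961) vel=(+3.274,-2.242) ωy=+55.88

Key-timestep trajectory:
   step    t(s)  obj.x    obj.z    obj.vx   obj.vz 
     66  0.2253   +0.168  -0.006  +0.812  -0.556
    133  0.4539   +0.448  -0.197  +1.637  -1.121
    199  0.6792   +0.908  -0.513  +2.449  -1.677


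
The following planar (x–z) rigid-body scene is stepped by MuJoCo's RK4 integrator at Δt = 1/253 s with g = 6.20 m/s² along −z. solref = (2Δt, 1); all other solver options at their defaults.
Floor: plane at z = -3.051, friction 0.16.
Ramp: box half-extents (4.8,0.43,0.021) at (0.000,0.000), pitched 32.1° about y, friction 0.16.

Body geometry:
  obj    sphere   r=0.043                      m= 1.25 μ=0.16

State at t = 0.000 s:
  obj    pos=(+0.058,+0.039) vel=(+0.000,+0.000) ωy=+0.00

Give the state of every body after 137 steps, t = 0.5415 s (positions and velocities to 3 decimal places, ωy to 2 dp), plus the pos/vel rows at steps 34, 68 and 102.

State at t = 0.5415 s:
  obj    pos=(+0.363,-0.152) vel=(+1.126,-0.707) ωy=+26.41

Key-timestep trajectory:
   step    t(s)  obj.x    obj.z    obj.vx   obj.vz 
     34  0.1344   +0.077  +0.027  +0.278  -0.181
     68  0.2688   +0.133  -0.008  +0.556  -0.359
    102  0.4032   +0.227  -0.067  +0.838  -0.528


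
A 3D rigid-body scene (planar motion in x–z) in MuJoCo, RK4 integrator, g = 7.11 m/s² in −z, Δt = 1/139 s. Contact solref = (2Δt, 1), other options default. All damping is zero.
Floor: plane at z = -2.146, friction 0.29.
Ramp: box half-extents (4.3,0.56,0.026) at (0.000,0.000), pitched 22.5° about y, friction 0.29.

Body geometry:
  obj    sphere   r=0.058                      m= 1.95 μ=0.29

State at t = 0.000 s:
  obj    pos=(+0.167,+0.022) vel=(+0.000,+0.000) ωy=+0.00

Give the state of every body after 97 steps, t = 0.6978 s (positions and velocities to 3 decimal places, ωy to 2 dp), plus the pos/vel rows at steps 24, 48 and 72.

State at t = 0.6978 s:
  obj    pos=(+0.604,-0.159) vel=(+1.253,-0.519) ωy=+23.37

Key-timestep trajectory:
   step    t(s)  obj.x    obj.z    obj.vx   obj.vz 
     24  0.1727   +0.194  +0.011  +0.310  -0.128
     48  0.3453   +0.274  -0.023  +0.620  -0.257
     72  0.5180   +0.408  -0.078  +0.930  -0.385


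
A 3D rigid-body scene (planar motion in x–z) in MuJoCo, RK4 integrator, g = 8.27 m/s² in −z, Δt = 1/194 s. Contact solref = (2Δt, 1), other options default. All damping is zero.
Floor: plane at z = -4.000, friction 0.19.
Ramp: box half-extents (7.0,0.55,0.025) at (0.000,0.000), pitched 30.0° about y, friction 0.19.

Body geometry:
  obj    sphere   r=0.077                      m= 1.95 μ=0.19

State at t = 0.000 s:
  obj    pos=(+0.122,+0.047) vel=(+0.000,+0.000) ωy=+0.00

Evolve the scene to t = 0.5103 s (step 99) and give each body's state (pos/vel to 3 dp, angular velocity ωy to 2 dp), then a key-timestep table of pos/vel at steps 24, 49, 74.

State at t = 0.5103 s:
  obj    pos=(+0.455,-0.145) vel=(+1.306,-0.754) ωy=+19.56

Key-timestep trajectory:
   step    t(s)  obj.x    obj.z    obj.vx   obj.vz 
     24  0.1237   +0.142  +0.036  +0.317  -0.183
     49  0.2526   +0.204  +0.000  +0.646  -0.373
     74  0.3814   +0.308  -0.060  +0.976  -0.563


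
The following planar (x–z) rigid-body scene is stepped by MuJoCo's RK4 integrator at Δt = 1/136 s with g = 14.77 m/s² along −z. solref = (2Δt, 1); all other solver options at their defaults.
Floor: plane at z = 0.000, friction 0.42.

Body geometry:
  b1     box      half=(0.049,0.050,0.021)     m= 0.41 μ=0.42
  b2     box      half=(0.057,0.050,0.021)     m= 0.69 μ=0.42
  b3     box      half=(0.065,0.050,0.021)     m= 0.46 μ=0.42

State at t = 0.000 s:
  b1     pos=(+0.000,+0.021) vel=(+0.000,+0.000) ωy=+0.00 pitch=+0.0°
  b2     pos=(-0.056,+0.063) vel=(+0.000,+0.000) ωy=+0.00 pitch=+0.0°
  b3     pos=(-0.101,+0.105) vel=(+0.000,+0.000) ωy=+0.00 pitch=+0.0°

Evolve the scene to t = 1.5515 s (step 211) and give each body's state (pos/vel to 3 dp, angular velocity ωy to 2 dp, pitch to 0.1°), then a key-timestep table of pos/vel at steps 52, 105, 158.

State at t = 1.5515 s:
  b1     pos=(+0.003,+0.021) vel=(+0.002,+0.000) ωy=+0.00 pitch=+0.0°
  b2     pos=(-0.067,+0.052) vel=(+0.001,-0.001) ωy=+0.03 pitch=-38.3°
  b3     pos=(-0.128,+0.057) vel=(-0.001,+0.002) ωy=+0.06 pitch=-38.4°

Key-timestep trajectory:
   step    t(s)  b1.x    b1.z    b1.vx   b1.vz   b2.x    b2.z    b2.vx   b2.vz   b3.x    b3.z    b3.vx   b3.vz 
     52  0.3824   +0.001  +0.021  +0.002  +0.000   -0.067  +0.053  -0.002  -0.003   -0.128  +0.058  +0.000  -0.001
    105  0.7721   +0.002  +0.021  +0.002  +0.000   -0.067  +0.053  +0.000  -0.001   -0.128  +0.057  +0.000  -0.001
    158  1.1618   +0.003  +0.021  +0.002  +0.000   -0.067  +0.052  +0.000  -0.001   -0.128  +0.057  +0.000  -0.001


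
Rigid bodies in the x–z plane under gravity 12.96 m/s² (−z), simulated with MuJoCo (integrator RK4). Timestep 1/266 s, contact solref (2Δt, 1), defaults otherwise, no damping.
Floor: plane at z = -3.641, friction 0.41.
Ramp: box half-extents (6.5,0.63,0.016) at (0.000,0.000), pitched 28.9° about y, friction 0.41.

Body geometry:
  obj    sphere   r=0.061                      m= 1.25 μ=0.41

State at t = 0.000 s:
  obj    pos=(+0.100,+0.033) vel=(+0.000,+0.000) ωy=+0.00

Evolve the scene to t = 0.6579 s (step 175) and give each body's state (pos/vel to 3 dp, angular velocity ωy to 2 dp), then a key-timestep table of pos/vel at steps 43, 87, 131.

State at t = 0.6579 s:
  obj    pos=(+0.948,-0.435) vel=(+2.577,-1.422) ωy=+48.24

Key-timestep trajectory:
   step    t(s)  obj.x    obj.z    obj.vx   obj.vz 
     43  0.1617   +0.151  +0.004  +0.633  -0.350
     87  0.3271   +0.309  -0.083  +1.281  -0.707
    131  0.4925   +0.575  -0.229  +1.929  -1.065


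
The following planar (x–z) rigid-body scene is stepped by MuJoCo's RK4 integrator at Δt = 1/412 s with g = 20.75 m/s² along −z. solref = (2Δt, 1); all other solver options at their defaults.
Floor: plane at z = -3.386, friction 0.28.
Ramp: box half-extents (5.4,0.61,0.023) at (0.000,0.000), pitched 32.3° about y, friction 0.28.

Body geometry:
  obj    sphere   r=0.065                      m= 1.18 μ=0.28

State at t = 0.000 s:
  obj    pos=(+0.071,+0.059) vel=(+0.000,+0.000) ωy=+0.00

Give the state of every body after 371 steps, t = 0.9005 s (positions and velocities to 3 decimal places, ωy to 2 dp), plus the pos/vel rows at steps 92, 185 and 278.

State at t = 0.9005 s:
  obj    pos=(+2.785,-1.657) vel=(+6.028,-3.811) ωy=+109.70

Key-timestep trajectory:
   step    t(s)  obj.x    obj.z    obj.vx   obj.vz 
     92  0.2233   +0.238  -0.046  +1.495  -0.945
    185  0.4490   +0.746  -0.368  +3.006  -1.900
    278  0.6748   +1.595  -0.904  +4.517  -2.856


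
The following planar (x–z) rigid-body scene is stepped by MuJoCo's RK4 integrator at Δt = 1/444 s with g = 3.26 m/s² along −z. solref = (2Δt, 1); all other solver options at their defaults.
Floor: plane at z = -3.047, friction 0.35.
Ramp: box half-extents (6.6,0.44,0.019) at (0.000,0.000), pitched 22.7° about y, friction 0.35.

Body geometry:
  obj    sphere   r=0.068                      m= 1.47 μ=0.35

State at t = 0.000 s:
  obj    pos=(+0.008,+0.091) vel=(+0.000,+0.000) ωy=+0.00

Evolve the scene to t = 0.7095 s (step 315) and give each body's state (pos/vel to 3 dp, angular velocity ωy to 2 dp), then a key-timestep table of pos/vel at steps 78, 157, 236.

State at t = 0.7095 s:
  obj    pos=(+0.217,+0.004) vel=(+0.588,-0.246) ωy=+9.37

Key-timestep trajectory:
   step    t(s)  obj.x    obj.z    obj.vx   obj.vz 
     78  0.1757   +0.021  +0.086  +0.146  -0.061
    157  0.3536   +0.060  +0.069  +0.293  -0.123
    236  0.5315   +0.125  +0.042  +0.441  -0.184


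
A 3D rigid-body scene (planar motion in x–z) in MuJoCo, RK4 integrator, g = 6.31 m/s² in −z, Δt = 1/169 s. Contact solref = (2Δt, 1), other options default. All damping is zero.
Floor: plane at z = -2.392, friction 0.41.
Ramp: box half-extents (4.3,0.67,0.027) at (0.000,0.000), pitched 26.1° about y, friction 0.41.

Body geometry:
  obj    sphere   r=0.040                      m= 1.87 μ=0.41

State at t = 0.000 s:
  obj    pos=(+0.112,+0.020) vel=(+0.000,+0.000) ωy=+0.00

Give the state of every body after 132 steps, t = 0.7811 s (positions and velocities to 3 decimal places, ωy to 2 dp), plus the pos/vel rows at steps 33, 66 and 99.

State at t = 0.7811 s:
  obj    pos=(+0.655,-0.246) vel=(+1.391,-0.681) ωy=+38.71

Key-timestep trajectory:
   step    t(s)  obj.x    obj.z    obj.vx   obj.vz 
     33  0.1953   +0.146  +0.003  +0.348  -0.170
     66  0.3905   +0.248  -0.047  +0.695  -0.341
     99  0.5858   +0.418  -0.130  +1.043  -0.511


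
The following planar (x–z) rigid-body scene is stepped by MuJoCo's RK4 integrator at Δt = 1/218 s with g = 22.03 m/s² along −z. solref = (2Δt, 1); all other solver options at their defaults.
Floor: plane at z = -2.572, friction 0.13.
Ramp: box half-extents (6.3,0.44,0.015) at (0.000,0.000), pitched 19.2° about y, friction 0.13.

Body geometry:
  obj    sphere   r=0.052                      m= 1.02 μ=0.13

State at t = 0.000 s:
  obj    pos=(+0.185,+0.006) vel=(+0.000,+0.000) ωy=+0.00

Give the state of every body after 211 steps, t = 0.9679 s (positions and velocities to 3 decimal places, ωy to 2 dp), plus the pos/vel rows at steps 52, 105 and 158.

State at t = 0.9679 s:
  obj    pos=(+2.475,-0.791) vel=(+4.730,-1.647) ωy=+96.30

Key-timestep trajectory:
   step    t(s)  obj.x    obj.z    obj.vx   obj.vz 
     52  0.2385   +0.324  -0.042  +1.166  -0.406
    105  0.4817   +0.752  -0.191  +2.354  -0.820
    158  0.7248   +1.469  -0.441  +3.542  -1.234


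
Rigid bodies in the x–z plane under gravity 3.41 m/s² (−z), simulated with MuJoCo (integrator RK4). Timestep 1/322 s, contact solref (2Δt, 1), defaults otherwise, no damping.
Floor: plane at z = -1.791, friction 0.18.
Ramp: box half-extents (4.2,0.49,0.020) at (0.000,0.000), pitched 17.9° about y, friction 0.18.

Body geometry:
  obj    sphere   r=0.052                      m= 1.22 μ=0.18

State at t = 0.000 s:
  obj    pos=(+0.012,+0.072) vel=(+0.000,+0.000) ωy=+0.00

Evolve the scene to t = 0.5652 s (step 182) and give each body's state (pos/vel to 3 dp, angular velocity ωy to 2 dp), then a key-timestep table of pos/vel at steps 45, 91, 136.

State at t = 0.5652 s:
  obj    pos=(+0.126,+0.035) vel=(+0.403,-0.130) ωy=+8.14

Key-timestep trajectory:
   step    t(s)  obj.x    obj.z    obj.vx   obj.vz 
     45  0.1398   +0.019  +0.070  +0.100  -0.032
     91  0.2826   +0.040  +0.063  +0.201  -0.065
    136  0.4224   +0.076  +0.051  +0.301  -0.097


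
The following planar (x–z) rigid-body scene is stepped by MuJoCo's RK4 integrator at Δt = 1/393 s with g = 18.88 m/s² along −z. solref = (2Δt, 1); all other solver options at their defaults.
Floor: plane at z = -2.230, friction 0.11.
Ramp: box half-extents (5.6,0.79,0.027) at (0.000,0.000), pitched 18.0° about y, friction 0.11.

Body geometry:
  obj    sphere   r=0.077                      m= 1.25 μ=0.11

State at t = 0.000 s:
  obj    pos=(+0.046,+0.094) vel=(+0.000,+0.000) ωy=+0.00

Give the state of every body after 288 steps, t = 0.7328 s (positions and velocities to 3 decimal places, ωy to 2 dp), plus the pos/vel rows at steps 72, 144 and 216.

State at t = 0.7328 s:
  obj    pos=(+1.110,-0.251) vel=(+2.905,-0.944) ωy=+39.65

Key-timestep trajectory:
   step    t(s)  obj.x    obj.z    obj.vx   obj.vz 
     72  0.1832   +0.113  +0.073  +0.726  -0.236
    144  0.3664   +0.312  +0.008  +1.452  -0.472
    216  0.5496   +0.645  -0.100  +2.179  -0.708
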